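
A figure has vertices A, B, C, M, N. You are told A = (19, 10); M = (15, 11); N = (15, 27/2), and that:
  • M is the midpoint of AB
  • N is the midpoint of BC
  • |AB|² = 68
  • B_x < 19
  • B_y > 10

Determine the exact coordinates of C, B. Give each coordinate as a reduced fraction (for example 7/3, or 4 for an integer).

C = (19, 15)
B = (11, 12)

1. B_x = 11  [B = 2·M−A = 2·(15, 11)−(19, 10)]
2. B_y = 12  [B = 2·M−A = 2·(15, 11)−(19, 10)]
   so B = (11, 12)
3. C_x = 19  [C = 2·N−B = 2·(15, 27/2)−(11, 12)]
4. C_y = 15  [C = 2·N−B = 2·(15, 27/2)−(11, 12)]
   so C = (19, 15)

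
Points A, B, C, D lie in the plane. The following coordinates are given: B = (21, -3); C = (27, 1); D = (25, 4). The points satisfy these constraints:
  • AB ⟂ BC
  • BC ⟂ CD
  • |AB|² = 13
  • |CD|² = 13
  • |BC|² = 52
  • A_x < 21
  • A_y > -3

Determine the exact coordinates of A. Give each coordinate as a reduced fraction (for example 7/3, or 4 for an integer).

A = (19, 0)

1. A_x = 19  [[AB ⟂ BC ⇒ -6x-4y+114=0] ∩ [|A−(21, -3)|²=13]]
2. A_y = 0  [[AB ⟂ BC ⇒ -6x-4y+114=0] ∩ [|A−(21, -3)|²=13]]
   so A = (19, 0)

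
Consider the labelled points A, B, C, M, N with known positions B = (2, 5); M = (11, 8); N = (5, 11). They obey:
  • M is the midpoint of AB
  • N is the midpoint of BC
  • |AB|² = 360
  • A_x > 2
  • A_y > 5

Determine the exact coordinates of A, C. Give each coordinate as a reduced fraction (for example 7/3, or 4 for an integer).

1. A_x = 20  [A = 2·M−B = 2·(11, 8)−(2, 5)]
2. A_y = 11  [A = 2·M−B = 2·(11, 8)−(2, 5)]
   so A = (20, 11)
3. C_x = 8  [C = 2·N−B = 2·(5, 11)−(2, 5)]
4. C_y = 17  [C = 2·N−B = 2·(5, 11)−(2, 5)]
   so C = (8, 17)

A = (20, 11)
C = (8, 17)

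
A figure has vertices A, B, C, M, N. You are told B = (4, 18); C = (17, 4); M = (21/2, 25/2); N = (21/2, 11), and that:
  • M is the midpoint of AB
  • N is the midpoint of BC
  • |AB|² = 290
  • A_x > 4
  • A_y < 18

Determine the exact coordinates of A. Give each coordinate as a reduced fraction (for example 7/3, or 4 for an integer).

A = (17, 7)

1. A_x = 17  [A = 2·M−B = 2·(21/2, 25/2)−(4, 18)]
2. A_y = 7  [A = 2·M−B = 2·(21/2, 25/2)−(4, 18)]
   so A = (17, 7)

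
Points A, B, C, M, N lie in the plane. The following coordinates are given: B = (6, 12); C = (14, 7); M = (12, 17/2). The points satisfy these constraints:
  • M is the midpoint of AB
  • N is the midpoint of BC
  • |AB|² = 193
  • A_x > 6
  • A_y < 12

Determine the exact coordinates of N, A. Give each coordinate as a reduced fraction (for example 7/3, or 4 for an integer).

N = (10, 19/2)
A = (18, 5)

1. A_x = 18  [A = 2·M−B = 2·(12, 17/2)−(6, 12)]
2. A_y = 5  [A = 2·M−B = 2·(12, 17/2)−(6, 12)]
   so A = (18, 5)
3. N_x = 10  [2·N = B+C = (6, 12)+(14, 7)]
4. N_y = 19/2  [2·N = B+C = (6, 12)+(14, 7)]
   so N = (10, 19/2)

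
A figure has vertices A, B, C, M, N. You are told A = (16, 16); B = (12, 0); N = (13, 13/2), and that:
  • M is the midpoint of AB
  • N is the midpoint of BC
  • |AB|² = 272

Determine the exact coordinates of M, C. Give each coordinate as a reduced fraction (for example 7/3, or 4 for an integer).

1. M_x = 14  [2·M = A+B = (16, 16)+(12, 0)]
2. M_y = 8  [2·M = A+B = (16, 16)+(12, 0)]
   so M = (14, 8)
3. C_x = 14  [C = 2·N−B = 2·(13, 13/2)−(12, 0)]
4. C_y = 13  [C = 2·N−B = 2·(13, 13/2)−(12, 0)]
   so C = (14, 13)

M = (14, 8)
C = (14, 13)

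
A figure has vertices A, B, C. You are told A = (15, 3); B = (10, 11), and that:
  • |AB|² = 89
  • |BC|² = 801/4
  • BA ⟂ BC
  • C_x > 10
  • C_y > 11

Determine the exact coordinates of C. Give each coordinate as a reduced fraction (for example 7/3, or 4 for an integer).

C = (22, 37/2)

1. C_x = 22  [[BA ⟂ BC ⇒ 5x-8y+38=0] ∩ [|C−(10, 11)|²=801/4]]
2. C_y = 37/2  [[BA ⟂ BC ⇒ 5x-8y+38=0] ∩ [|C−(10, 11)|²=801/4]]
   so C = (22, 37/2)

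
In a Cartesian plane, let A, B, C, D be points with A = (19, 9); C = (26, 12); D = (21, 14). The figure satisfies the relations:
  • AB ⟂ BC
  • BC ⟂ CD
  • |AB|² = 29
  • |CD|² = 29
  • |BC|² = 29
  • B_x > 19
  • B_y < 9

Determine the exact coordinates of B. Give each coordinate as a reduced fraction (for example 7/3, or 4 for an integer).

B = (24, 7)

1. B_x = 24  [[BC ⟂ CD ⇒ 5x-2y-106=0] ∩ [|B−(19, 9)|²=29]]
2. B_y = 7  [[BC ⟂ CD ⇒ 5x-2y-106=0] ∩ [|B−(19, 9)|²=29]]
   so B = (24, 7)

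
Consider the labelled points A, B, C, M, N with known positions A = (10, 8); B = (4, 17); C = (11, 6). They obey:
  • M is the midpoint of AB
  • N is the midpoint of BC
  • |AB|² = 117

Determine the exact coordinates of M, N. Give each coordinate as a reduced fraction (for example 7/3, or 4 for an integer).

1. M_x = 7  [2·M = A+B = (10, 8)+(4, 17)]
2. M_y = 25/2  [2·M = A+B = (10, 8)+(4, 17)]
   so M = (7, 25/2)
3. N_x = 15/2  [2·N = B+C = (4, 17)+(11, 6)]
4. N_y = 23/2  [2·N = B+C = (4, 17)+(11, 6)]
   so N = (15/2, 23/2)

M = (7, 25/2)
N = (15/2, 23/2)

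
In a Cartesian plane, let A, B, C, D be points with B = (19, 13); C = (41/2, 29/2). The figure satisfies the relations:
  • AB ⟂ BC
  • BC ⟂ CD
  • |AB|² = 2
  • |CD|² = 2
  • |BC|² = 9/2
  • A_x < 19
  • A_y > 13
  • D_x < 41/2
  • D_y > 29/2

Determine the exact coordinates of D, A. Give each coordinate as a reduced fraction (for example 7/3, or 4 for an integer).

1. D_x = 39/2  [[BC ⟂ CD ⇒ 3/2x+3/2y-105/2=0] ∩ [|D−(41/2, 29/2)|²=2]]
2. D_y = 31/2  [[BC ⟂ CD ⇒ 3/2x+3/2y-105/2=0] ∩ [|D−(41/2, 29/2)|²=2]]
   so D = (39/2, 31/2)
3. A_x = 18  [[AB ⟂ BC ⇒ -3/2x-3/2y+48=0] ∩ [|A−(19, 13)|²=2]]
4. A_y = 14  [[AB ⟂ BC ⇒ -3/2x-3/2y+48=0] ∩ [|A−(19, 13)|²=2]]
   so A = (18, 14)

D = (39/2, 31/2)
A = (18, 14)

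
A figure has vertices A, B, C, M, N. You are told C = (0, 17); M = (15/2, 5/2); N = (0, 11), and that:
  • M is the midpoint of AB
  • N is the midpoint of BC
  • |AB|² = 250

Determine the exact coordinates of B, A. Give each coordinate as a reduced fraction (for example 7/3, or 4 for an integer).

1. B_x = 0  [B = 2·N−C = 2·(0, 11)−(0, 17)]
2. B_y = 5  [B = 2·N−C = 2·(0, 11)−(0, 17)]
   so B = (0, 5)
3. A_x = 15  [A = 2·M−B = 2·(15/2, 5/2)−(0, 5)]
4. A_y = 0  [A = 2·M−B = 2·(15/2, 5/2)−(0, 5)]
   so A = (15, 0)

B = (0, 5)
A = (15, 0)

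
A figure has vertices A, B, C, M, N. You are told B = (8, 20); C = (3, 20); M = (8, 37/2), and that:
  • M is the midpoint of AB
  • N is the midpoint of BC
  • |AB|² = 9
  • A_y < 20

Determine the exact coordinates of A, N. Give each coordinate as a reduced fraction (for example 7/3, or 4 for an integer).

1. A_x = 8  [A = 2·M−B = 2·(8, 37/2)−(8, 20)]
2. A_y = 17  [A = 2·M−B = 2·(8, 37/2)−(8, 20)]
   so A = (8, 17)
3. N_x = 11/2  [2·N = B+C = (8, 20)+(3, 20)]
4. N_y = 20  [2·N = B+C = (8, 20)+(3, 20)]
   so N = (11/2, 20)

A = (8, 17)
N = (11/2, 20)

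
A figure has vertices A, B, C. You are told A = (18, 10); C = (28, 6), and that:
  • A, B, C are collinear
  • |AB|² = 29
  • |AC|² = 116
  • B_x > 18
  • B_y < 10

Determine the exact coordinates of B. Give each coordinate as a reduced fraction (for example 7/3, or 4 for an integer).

B = (23, 8)

1. B_x = 23  [[A, B, C are collinear ⇒ -4x-10y+172=0] ∩ [|B−(18, 10)|²=29]]
2. B_y = 8  [[A, B, C are collinear ⇒ -4x-10y+172=0] ∩ [|B−(18, 10)|²=29]]
   so B = (23, 8)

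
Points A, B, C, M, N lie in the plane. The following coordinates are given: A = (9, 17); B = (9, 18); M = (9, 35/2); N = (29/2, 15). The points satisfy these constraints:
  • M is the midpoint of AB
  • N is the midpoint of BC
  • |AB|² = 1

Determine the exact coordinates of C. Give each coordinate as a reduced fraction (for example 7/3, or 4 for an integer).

1. C_x = 20  [C = 2·N−B = 2·(29/2, 15)−(9, 18)]
2. C_y = 12  [C = 2·N−B = 2·(29/2, 15)−(9, 18)]
   so C = (20, 12)

C = (20, 12)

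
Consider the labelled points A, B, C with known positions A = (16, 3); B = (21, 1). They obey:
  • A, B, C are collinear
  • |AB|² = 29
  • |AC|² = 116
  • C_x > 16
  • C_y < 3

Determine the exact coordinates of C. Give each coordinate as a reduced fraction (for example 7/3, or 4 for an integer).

C = (26, -1)

1. C_x = 26  [[A, B, C are collinear ⇒ 2x+5y-47=0] ∩ [|C−(16, 3)|²=116]]
2. C_y = -1  [[A, B, C are collinear ⇒ 2x+5y-47=0] ∩ [|C−(16, 3)|²=116]]
   so C = (26, -1)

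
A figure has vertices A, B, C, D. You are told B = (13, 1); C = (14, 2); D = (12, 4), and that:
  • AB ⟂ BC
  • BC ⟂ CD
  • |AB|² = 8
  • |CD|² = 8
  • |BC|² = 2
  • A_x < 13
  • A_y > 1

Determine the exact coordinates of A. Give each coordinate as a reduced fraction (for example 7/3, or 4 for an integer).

1. A_x = 11  [[AB ⟂ BC ⇒ -1x-1y+14=0] ∩ [|A−(13, 1)|²=8]]
2. A_y = 3  [[AB ⟂ BC ⇒ -1x-1y+14=0] ∩ [|A−(13, 1)|²=8]]
   so A = (11, 3)

A = (11, 3)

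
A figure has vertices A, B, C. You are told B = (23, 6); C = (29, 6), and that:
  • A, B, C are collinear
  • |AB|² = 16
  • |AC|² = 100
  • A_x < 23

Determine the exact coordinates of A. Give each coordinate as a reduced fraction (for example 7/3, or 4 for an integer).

1. A_x = 19  [[A, B, C are collinear ⇒ 6y-36=0] ∩ [|A−(23, 6)|²=16]]
2. A_y = 6  [[A, B, C are collinear ⇒ 6y-36=0] ∩ [|A−(23, 6)|²=16]]
   so A = (19, 6)

A = (19, 6)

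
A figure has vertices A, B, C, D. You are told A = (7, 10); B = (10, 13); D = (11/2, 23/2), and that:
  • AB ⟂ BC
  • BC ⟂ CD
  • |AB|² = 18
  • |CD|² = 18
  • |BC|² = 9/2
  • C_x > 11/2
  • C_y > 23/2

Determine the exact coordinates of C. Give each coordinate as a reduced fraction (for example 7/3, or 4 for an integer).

C = (17/2, 29/2)

1. C_x = 17/2  [[AB ⟂ BC ⇒ 3x+3y-69=0] ∩ [|C−(11/2, 23/2)|²=18]]
2. C_y = 29/2  [[AB ⟂ BC ⇒ 3x+3y-69=0] ∩ [|C−(11/2, 23/2)|²=18]]
   so C = (17/2, 29/2)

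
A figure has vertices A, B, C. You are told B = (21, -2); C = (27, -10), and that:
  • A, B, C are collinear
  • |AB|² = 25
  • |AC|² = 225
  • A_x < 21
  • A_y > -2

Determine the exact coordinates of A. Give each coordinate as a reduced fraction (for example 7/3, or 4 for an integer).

A = (18, 2)

1. A_x = 18  [[A, B, C are collinear ⇒ 8x+6y-156=0] ∩ [|A−(21, -2)|²=25]]
2. A_y = 2  [[A, B, C are collinear ⇒ 8x+6y-156=0] ∩ [|A−(21, -2)|²=25]]
   so A = (18, 2)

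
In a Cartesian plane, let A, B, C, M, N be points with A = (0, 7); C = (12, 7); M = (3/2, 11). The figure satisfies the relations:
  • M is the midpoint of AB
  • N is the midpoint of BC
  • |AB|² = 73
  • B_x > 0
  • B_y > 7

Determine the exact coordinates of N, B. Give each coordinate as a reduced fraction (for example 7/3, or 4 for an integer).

N = (15/2, 11)
B = (3, 15)

1. B_x = 3  [B = 2·M−A = 2·(3/2, 11)−(0, 7)]
2. B_y = 15  [B = 2·M−A = 2·(3/2, 11)−(0, 7)]
   so B = (3, 15)
3. N_x = 15/2  [2·N = B+C = (3, 15)+(12, 7)]
4. N_y = 11  [2·N = B+C = (3, 15)+(12, 7)]
   so N = (15/2, 11)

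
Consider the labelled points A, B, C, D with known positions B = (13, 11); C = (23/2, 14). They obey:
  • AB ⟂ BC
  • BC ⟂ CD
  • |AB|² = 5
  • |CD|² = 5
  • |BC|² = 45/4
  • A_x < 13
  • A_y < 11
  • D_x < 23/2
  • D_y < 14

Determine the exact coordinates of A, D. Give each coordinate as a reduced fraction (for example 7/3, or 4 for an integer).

A = (11, 10)
D = (19/2, 13)

1. A_x = 11  [[AB ⟂ BC ⇒ 3/2x-3y+27/2=0] ∩ [|A−(13, 11)|²=5]]
2. A_y = 10  [[AB ⟂ BC ⇒ 3/2x-3y+27/2=0] ∩ [|A−(13, 11)|²=5]]
   so A = (11, 10)
3. D_x = 19/2  [[BC ⟂ CD ⇒ -3/2x+3y-99/4=0] ∩ [|D−(23/2, 14)|²=5]]
4. D_y = 13  [[BC ⟂ CD ⇒ -3/2x+3y-99/4=0] ∩ [|D−(23/2, 14)|²=5]]
   so D = (19/2, 13)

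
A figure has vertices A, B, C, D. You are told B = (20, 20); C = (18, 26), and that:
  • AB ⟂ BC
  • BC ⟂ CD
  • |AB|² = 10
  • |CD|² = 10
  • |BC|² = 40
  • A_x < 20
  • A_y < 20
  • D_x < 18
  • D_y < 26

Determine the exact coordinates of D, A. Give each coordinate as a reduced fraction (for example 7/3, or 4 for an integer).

D = (15, 25)
A = (17, 19)

1. D_x = 15  [[BC ⟂ CD ⇒ -2x+6y-120=0] ∩ [|D−(18, 26)|²=10]]
2. D_y = 25  [[BC ⟂ CD ⇒ -2x+6y-120=0] ∩ [|D−(18, 26)|²=10]]
   so D = (15, 25)
3. A_x = 17  [[AB ⟂ BC ⇒ 2x-6y+80=0] ∩ [|A−(20, 20)|²=10]]
4. A_y = 19  [[AB ⟂ BC ⇒ 2x-6y+80=0] ∩ [|A−(20, 20)|²=10]]
   so A = (17, 19)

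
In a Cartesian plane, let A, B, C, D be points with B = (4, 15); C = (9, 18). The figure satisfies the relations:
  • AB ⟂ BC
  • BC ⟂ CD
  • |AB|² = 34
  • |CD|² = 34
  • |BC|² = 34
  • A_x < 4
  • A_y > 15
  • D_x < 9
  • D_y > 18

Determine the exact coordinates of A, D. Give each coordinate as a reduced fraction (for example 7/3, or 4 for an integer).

1. A_x = 1  [[AB ⟂ BC ⇒ -5x-3y+65=0] ∩ [|A−(4, 15)|²=34]]
2. A_y = 20  [[AB ⟂ BC ⇒ -5x-3y+65=0] ∩ [|A−(4, 15)|²=34]]
   so A = (1, 20)
3. D_x = 6  [[BC ⟂ CD ⇒ 5x+3y-99=0] ∩ [|D−(9, 18)|²=34]]
4. D_y = 23  [[BC ⟂ CD ⇒ 5x+3y-99=0] ∩ [|D−(9, 18)|²=34]]
   so D = (6, 23)

A = (1, 20)
D = (6, 23)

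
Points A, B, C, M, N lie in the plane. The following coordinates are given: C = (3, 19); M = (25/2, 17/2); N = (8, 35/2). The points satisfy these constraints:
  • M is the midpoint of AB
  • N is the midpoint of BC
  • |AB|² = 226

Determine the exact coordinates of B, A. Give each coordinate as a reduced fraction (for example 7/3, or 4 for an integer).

B = (13, 16)
A = (12, 1)

1. B_x = 13  [B = 2·N−C = 2·(8, 35/2)−(3, 19)]
2. B_y = 16  [B = 2·N−C = 2·(8, 35/2)−(3, 19)]
   so B = (13, 16)
3. A_x = 12  [A = 2·M−B = 2·(25/2, 17/2)−(13, 16)]
4. A_y = 1  [A = 2·M−B = 2·(25/2, 17/2)−(13, 16)]
   so A = (12, 1)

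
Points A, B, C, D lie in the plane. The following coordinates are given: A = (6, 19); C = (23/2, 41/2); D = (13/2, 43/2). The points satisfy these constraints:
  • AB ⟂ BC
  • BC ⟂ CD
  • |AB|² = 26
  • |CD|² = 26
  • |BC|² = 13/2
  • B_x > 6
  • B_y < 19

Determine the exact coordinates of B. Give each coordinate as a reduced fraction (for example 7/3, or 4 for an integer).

1. B_x = 11  [[BC ⟂ CD ⇒ 5x-1y-37=0] ∩ [|B−(6, 19)|²=26]]
2. B_y = 18  [[BC ⟂ CD ⇒ 5x-1y-37=0] ∩ [|B−(6, 19)|²=26]]
   so B = (11, 18)

B = (11, 18)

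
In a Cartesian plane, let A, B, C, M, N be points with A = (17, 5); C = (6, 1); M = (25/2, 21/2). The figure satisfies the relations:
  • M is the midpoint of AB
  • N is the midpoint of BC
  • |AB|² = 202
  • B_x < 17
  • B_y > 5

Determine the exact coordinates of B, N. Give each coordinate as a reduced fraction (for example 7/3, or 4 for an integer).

B = (8, 16)
N = (7, 17/2)

1. B_x = 8  [B = 2·M−A = 2·(25/2, 21/2)−(17, 5)]
2. B_y = 16  [B = 2·M−A = 2·(25/2, 21/2)−(17, 5)]
   so B = (8, 16)
3. N_x = 7  [2·N = B+C = (8, 16)+(6, 1)]
4. N_y = 17/2  [2·N = B+C = (8, 16)+(6, 1)]
   so N = (7, 17/2)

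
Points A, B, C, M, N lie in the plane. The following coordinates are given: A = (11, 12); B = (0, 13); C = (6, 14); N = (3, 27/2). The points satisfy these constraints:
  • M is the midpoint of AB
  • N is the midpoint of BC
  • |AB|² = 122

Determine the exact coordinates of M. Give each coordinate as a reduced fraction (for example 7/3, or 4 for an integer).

M = (11/2, 25/2)

1. M_x = 11/2  [2·M = A+B = (11, 12)+(0, 13)]
2. M_y = 25/2  [2·M = A+B = (11, 12)+(0, 13)]
   so M = (11/2, 25/2)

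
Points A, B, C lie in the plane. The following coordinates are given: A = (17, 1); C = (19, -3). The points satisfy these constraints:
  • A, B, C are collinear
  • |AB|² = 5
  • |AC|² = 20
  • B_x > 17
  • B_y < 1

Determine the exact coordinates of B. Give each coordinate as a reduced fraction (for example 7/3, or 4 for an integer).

B = (18, -1)

1. B_x = 18  [[A, B, C are collinear ⇒ -4x-2y+70=0] ∩ [|B−(17, 1)|²=5]]
2. B_y = -1  [[A, B, C are collinear ⇒ -4x-2y+70=0] ∩ [|B−(17, 1)|²=5]]
   so B = (18, -1)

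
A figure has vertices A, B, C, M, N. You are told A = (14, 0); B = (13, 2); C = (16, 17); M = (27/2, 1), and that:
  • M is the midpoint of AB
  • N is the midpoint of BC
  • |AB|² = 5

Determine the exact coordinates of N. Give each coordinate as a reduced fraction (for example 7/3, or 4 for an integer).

1. N_x = 29/2  [2·N = B+C = (13, 2)+(16, 17)]
2. N_y = 19/2  [2·N = B+C = (13, 2)+(16, 17)]
   so N = (29/2, 19/2)

N = (29/2, 19/2)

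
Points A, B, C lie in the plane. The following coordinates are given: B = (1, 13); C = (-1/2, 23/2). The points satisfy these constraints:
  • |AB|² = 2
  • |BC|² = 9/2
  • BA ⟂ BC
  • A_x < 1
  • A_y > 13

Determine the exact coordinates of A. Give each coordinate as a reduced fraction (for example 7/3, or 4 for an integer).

A = (0, 14)

1. A_x = 0  [[BA ⟂ BC ⇒ -3/2x-3/2y+21=0] ∩ [|A−(1, 13)|²=2]]
2. A_y = 14  [[BA ⟂ BC ⇒ -3/2x-3/2y+21=0] ∩ [|A−(1, 13)|²=2]]
   so A = (0, 14)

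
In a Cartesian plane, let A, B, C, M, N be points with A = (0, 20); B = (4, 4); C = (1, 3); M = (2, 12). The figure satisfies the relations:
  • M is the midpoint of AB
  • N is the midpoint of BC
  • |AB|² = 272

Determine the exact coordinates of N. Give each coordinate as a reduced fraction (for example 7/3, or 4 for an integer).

N = (5/2, 7/2)

1. N_x = 5/2  [2·N = B+C = (4, 4)+(1, 3)]
2. N_y = 7/2  [2·N = B+C = (4, 4)+(1, 3)]
   so N = (5/2, 7/2)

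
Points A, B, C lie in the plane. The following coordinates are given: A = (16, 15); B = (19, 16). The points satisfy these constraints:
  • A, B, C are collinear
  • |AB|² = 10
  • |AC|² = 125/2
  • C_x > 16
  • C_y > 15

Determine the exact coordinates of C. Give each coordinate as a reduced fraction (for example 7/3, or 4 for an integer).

C = (47/2, 35/2)

1. C_x = 47/2  [[A, B, C are collinear ⇒ -1x+3y-29=0] ∩ [|C−(16, 15)|²=125/2]]
2. C_y = 35/2  [[A, B, C are collinear ⇒ -1x+3y-29=0] ∩ [|C−(16, 15)|²=125/2]]
   so C = (47/2, 35/2)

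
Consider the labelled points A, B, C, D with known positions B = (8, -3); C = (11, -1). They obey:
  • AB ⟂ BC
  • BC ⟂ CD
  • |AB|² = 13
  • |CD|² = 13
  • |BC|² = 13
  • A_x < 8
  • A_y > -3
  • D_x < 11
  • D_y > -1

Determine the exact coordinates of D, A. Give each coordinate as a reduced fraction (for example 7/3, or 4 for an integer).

1. D_x = 9  [[BC ⟂ CD ⇒ 3x+2y-31=0] ∩ [|D−(11, -1)|²=13]]
2. D_y = 2  [[BC ⟂ CD ⇒ 3x+2y-31=0] ∩ [|D−(11, -1)|²=13]]
   so D = (9, 2)
3. A_x = 6  [[AB ⟂ BC ⇒ -3x-2y+18=0] ∩ [|A−(8, -3)|²=13]]
4. A_y = 0  [[AB ⟂ BC ⇒ -3x-2y+18=0] ∩ [|A−(8, -3)|²=13]]
   so A = (6, 0)

D = (9, 2)
A = (6, 0)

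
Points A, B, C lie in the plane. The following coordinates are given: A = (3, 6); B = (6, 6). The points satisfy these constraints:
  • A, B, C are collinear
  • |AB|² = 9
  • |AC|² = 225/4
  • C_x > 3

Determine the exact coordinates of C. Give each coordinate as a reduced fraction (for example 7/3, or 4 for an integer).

C = (21/2, 6)

1. C_x = 21/2  [[A, B, C are collinear ⇒ 3y-18=0] ∩ [|C−(3, 6)|²=225/4]]
2. C_y = 6  [[A, B, C are collinear ⇒ 3y-18=0] ∩ [|C−(3, 6)|²=225/4]]
   so C = (21/2, 6)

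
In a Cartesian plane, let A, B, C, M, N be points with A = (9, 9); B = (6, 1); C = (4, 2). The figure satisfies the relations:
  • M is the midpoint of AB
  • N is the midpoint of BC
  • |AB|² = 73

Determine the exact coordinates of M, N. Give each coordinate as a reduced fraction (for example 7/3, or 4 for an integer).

M = (15/2, 5)
N = (5, 3/2)

1. M_x = 15/2  [2·M = A+B = (9, 9)+(6, 1)]
2. M_y = 5  [2·M = A+B = (9, 9)+(6, 1)]
   so M = (15/2, 5)
3. N_x = 5  [2·N = B+C = (6, 1)+(4, 2)]
4. N_y = 3/2  [2·N = B+C = (6, 1)+(4, 2)]
   so N = (5, 3/2)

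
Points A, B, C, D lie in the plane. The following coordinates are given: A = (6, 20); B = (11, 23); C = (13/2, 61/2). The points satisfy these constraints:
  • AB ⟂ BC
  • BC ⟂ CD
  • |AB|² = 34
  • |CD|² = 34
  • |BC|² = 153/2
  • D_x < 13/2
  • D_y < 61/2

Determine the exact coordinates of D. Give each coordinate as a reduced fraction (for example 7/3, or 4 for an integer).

1. D_x = 3/2  [[BC ⟂ CD ⇒ -9/2x+15/2y-399/2=0] ∩ [|D−(13/2, 61/2)|²=34]]
2. D_y = 55/2  [[BC ⟂ CD ⇒ -9/2x+15/2y-399/2=0] ∩ [|D−(13/2, 61/2)|²=34]]
   so D = (3/2, 55/2)

D = (3/2, 55/2)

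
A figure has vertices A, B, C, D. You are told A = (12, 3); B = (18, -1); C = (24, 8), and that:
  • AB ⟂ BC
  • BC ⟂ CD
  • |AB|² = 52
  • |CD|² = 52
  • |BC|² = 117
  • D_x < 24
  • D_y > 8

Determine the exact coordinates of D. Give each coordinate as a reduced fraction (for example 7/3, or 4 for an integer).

D = (18, 12)

1. D_x = 18  [[BC ⟂ CD ⇒ 6x+9y-216=0] ∩ [|D−(24, 8)|²=52]]
2. D_y = 12  [[BC ⟂ CD ⇒ 6x+9y-216=0] ∩ [|D−(24, 8)|²=52]]
   so D = (18, 12)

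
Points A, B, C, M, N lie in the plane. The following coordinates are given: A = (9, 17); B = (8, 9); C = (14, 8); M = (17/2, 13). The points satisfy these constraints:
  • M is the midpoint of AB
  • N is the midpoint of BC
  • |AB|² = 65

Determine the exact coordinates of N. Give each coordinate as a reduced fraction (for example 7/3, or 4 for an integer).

N = (11, 17/2)

1. N_x = 11  [2·N = B+C = (8, 9)+(14, 8)]
2. N_y = 17/2  [2·N = B+C = (8, 9)+(14, 8)]
   so N = (11, 17/2)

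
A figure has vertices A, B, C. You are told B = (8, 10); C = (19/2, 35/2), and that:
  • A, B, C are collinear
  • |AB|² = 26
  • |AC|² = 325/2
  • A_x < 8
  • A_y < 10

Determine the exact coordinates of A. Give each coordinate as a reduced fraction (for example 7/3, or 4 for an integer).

A = (7, 5)

1. A_x = 7  [[A, B, C are collinear ⇒ -15/2x+3/2y+45=0] ∩ [|A−(8, 10)|²=26]]
2. A_y = 5  [[A, B, C are collinear ⇒ -15/2x+3/2y+45=0] ∩ [|A−(8, 10)|²=26]]
   so A = (7, 5)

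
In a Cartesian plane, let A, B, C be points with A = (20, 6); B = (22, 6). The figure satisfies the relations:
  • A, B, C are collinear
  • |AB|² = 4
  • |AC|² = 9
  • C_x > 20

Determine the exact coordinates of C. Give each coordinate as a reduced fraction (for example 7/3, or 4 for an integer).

1. C_x = 23  [[A, B, C are collinear ⇒ 2y-12=0] ∩ [|C−(20, 6)|²=9]]
2. C_y = 6  [[A, B, C are collinear ⇒ 2y-12=0] ∩ [|C−(20, 6)|²=9]]
   so C = (23, 6)

C = (23, 6)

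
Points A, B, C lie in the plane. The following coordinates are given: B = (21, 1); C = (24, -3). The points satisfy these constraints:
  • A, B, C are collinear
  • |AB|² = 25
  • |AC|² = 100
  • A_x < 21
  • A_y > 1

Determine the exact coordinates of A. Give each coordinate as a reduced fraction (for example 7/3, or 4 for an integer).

A = (18, 5)

1. A_x = 18  [[A, B, C are collinear ⇒ 4x+3y-87=0] ∩ [|A−(21, 1)|²=25]]
2. A_y = 5  [[A, B, C are collinear ⇒ 4x+3y-87=0] ∩ [|A−(21, 1)|²=25]]
   so A = (18, 5)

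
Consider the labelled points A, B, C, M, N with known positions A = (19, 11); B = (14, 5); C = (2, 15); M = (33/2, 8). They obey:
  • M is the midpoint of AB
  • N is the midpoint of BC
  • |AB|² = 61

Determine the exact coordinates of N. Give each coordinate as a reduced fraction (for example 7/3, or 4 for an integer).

1. N_x = 8  [2·N = B+C = (14, 5)+(2, 15)]
2. N_y = 10  [2·N = B+C = (14, 5)+(2, 15)]
   so N = (8, 10)

N = (8, 10)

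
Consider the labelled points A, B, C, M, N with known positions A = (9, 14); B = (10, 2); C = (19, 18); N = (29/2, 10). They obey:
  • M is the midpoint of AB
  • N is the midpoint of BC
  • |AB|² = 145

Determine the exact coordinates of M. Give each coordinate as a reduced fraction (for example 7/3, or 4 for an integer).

1. M_x = 19/2  [2·M = A+B = (9, 14)+(10, 2)]
2. M_y = 8  [2·M = A+B = (9, 14)+(10, 2)]
   so M = (19/2, 8)

M = (19/2, 8)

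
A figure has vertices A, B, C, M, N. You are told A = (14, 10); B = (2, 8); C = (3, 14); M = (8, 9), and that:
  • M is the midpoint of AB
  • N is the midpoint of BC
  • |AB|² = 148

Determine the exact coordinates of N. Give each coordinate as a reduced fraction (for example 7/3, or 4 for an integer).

1. N_x = 5/2  [2·N = B+C = (2, 8)+(3, 14)]
2. N_y = 11  [2·N = B+C = (2, 8)+(3, 14)]
   so N = (5/2, 11)

N = (5/2, 11)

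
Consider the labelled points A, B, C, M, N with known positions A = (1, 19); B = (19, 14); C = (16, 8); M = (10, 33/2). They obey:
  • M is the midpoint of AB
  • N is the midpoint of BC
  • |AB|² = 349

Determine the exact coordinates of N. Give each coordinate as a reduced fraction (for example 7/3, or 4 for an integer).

1. N_x = 35/2  [2·N = B+C = (19, 14)+(16, 8)]
2. N_y = 11  [2·N = B+C = (19, 14)+(16, 8)]
   so N = (35/2, 11)

N = (35/2, 11)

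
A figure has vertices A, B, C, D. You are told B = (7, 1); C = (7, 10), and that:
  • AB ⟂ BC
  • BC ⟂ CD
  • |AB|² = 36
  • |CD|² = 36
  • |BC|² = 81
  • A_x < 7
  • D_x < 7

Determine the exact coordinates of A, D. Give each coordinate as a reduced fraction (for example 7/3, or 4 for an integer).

1. A_x = 1  [[AB ⟂ BC ⇒ -9y+9=0] ∩ [|A−(7, 1)|²=36]]
2. A_y = 1  [[AB ⟂ BC ⇒ -9y+9=0] ∩ [|A−(7, 1)|²=36]]
   so A = (1, 1)
3. D_x = 1  [[BC ⟂ CD ⇒ 9y-90=0] ∩ [|D−(7, 10)|²=36]]
4. D_y = 10  [[BC ⟂ CD ⇒ 9y-90=0] ∩ [|D−(7, 10)|²=36]]
   so D = (1, 10)

A = (1, 1)
D = (1, 10)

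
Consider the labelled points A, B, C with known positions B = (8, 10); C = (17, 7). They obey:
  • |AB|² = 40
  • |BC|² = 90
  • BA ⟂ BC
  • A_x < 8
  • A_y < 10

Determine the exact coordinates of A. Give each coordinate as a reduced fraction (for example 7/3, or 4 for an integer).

A = (6, 4)

1. A_x = 6  [[BA ⟂ BC ⇒ 9x-3y-42=0] ∩ [|A−(8, 10)|²=40]]
2. A_y = 4  [[BA ⟂ BC ⇒ 9x-3y-42=0] ∩ [|A−(8, 10)|²=40]]
   so A = (6, 4)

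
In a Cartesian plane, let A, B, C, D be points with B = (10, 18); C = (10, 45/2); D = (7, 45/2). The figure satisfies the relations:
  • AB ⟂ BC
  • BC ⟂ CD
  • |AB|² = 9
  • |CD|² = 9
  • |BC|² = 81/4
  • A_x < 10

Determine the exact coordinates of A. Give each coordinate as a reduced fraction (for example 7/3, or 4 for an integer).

1. A_x = 7  [[AB ⟂ BC ⇒ -9/2y+81=0] ∩ [|A−(10, 18)|²=9]]
2. A_y = 18  [[AB ⟂ BC ⇒ -9/2y+81=0] ∩ [|A−(10, 18)|²=9]]
   so A = (7, 18)

A = (7, 18)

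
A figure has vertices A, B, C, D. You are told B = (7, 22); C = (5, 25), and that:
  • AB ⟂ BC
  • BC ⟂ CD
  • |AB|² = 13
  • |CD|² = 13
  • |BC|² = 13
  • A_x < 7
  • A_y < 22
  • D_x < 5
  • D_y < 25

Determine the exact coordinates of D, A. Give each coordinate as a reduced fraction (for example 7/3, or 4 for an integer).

1. D_x = 2  [[BC ⟂ CD ⇒ -2x+3y-65=0] ∩ [|D−(5, 25)|²=13]]
2. D_y = 23  [[BC ⟂ CD ⇒ -2x+3y-65=0] ∩ [|D−(5, 25)|²=13]]
   so D = (2, 23)
3. A_x = 4  [[AB ⟂ BC ⇒ 2x-3y+52=0] ∩ [|A−(7, 22)|²=13]]
4. A_y = 20  [[AB ⟂ BC ⇒ 2x-3y+52=0] ∩ [|A−(7, 22)|²=13]]
   so A = (4, 20)

D = (2, 23)
A = (4, 20)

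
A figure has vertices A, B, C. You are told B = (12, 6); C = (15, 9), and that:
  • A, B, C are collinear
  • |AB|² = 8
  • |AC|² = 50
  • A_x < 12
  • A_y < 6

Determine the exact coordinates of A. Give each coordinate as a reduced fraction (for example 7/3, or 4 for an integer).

A = (10, 4)

1. A_x = 10  [[A, B, C are collinear ⇒ -3x+3y+18=0] ∩ [|A−(12, 6)|²=8]]
2. A_y = 4  [[A, B, C are collinear ⇒ -3x+3y+18=0] ∩ [|A−(12, 6)|²=8]]
   so A = (10, 4)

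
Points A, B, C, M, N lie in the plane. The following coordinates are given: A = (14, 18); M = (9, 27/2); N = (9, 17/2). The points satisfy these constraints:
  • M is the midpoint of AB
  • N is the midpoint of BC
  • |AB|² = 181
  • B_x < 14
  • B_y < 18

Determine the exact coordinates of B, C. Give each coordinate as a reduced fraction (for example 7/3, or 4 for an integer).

1. B_x = 4  [B = 2·M−A = 2·(9, 27/2)−(14, 18)]
2. B_y = 9  [B = 2·M−A = 2·(9, 27/2)−(14, 18)]
   so B = (4, 9)
3. C_x = 14  [C = 2·N−B = 2·(9, 17/2)−(4, 9)]
4. C_y = 8  [C = 2·N−B = 2·(9, 17/2)−(4, 9)]
   so C = (14, 8)

B = (4, 9)
C = (14, 8)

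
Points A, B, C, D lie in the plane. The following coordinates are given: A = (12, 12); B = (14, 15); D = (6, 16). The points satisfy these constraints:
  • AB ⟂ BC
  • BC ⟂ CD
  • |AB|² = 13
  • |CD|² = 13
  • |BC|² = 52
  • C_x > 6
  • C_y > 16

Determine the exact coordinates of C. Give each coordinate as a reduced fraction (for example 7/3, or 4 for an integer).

1. C_x = 8  [[AB ⟂ BC ⇒ 2x+3y-73=0] ∩ [|C−(6, 16)|²=13]]
2. C_y = 19  [[AB ⟂ BC ⇒ 2x+3y-73=0] ∩ [|C−(6, 16)|²=13]]
   so C = (8, 19)

C = (8, 19)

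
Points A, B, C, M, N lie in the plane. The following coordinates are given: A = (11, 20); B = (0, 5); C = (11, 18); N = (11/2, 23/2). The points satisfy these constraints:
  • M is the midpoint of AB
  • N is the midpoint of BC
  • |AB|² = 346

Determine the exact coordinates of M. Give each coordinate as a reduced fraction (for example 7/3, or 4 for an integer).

1. M_x = 11/2  [2·M = A+B = (11, 20)+(0, 5)]
2. M_y = 25/2  [2·M = A+B = (11, 20)+(0, 5)]
   so M = (11/2, 25/2)

M = (11/2, 25/2)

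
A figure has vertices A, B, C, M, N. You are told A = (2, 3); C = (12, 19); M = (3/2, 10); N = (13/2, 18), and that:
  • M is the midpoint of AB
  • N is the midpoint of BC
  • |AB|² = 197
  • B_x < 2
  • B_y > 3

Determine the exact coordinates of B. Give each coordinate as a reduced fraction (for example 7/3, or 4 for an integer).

B = (1, 17)

1. B_x = 1  [B = 2·M−A = 2·(3/2, 10)−(2, 3)]
2. B_y = 17  [B = 2·M−A = 2·(3/2, 10)−(2, 3)]
   so B = (1, 17)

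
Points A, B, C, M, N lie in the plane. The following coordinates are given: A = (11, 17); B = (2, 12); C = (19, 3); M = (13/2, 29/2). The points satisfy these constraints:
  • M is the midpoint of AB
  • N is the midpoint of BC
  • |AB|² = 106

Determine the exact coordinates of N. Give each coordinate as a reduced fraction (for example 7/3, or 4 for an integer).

1. N_x = 21/2  [2·N = B+C = (2, 12)+(19, 3)]
2. N_y = 15/2  [2·N = B+C = (2, 12)+(19, 3)]
   so N = (21/2, 15/2)

N = (21/2, 15/2)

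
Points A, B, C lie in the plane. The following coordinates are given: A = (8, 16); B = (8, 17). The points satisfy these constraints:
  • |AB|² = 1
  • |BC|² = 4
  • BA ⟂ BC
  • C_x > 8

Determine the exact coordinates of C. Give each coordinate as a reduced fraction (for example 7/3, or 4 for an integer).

C = (10, 17)

1. C_x = 10  [[BA ⟂ BC ⇒ -1y+17=0] ∩ [|C−(8, 17)|²=4]]
2. C_y = 17  [[BA ⟂ BC ⇒ -1y+17=0] ∩ [|C−(8, 17)|²=4]]
   so C = (10, 17)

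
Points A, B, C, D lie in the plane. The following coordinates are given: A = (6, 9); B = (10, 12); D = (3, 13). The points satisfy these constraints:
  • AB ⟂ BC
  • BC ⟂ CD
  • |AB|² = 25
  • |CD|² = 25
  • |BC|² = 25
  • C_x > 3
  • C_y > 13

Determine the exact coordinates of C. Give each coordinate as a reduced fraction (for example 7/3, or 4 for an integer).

1. C_x = 7  [[AB ⟂ BC ⇒ 4x+3y-76=0] ∩ [|C−(3, 13)|²=25]]
2. C_y = 16  [[AB ⟂ BC ⇒ 4x+3y-76=0] ∩ [|C−(3, 13)|²=25]]
   so C = (7, 16)

C = (7, 16)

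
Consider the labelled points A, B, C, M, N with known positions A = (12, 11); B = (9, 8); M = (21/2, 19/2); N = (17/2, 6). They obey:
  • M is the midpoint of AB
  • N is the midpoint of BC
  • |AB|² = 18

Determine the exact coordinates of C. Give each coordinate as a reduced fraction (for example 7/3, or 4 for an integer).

1. C_x = 8  [C = 2·N−B = 2·(17/2, 6)−(9, 8)]
2. C_y = 4  [C = 2·N−B = 2·(17/2, 6)−(9, 8)]
   so C = (8, 4)

C = (8, 4)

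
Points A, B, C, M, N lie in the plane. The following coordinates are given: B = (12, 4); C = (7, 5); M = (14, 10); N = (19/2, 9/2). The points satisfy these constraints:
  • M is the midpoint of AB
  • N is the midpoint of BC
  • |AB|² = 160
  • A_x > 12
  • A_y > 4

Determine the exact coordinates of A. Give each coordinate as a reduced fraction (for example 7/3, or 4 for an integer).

1. A_x = 16  [A = 2·M−B = 2·(14, 10)−(12, 4)]
2. A_y = 16  [A = 2·M−B = 2·(14, 10)−(12, 4)]
   so A = (16, 16)

A = (16, 16)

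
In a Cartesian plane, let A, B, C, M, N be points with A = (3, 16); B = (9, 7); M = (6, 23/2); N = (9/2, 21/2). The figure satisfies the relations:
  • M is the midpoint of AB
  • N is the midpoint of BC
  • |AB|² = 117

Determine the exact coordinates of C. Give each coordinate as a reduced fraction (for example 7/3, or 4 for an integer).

C = (0, 14)

1. C_x = 0  [C = 2·N−B = 2·(9/2, 21/2)−(9, 7)]
2. C_y = 14  [C = 2·N−B = 2·(9/2, 21/2)−(9, 7)]
   so C = (0, 14)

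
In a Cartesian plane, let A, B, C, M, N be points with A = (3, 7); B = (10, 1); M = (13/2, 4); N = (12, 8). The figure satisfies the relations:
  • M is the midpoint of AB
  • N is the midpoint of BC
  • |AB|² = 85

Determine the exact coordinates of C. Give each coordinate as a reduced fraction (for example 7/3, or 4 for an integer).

C = (14, 15)

1. C_x = 14  [C = 2·N−B = 2·(12, 8)−(10, 1)]
2. C_y = 15  [C = 2·N−B = 2·(12, 8)−(10, 1)]
   so C = (14, 15)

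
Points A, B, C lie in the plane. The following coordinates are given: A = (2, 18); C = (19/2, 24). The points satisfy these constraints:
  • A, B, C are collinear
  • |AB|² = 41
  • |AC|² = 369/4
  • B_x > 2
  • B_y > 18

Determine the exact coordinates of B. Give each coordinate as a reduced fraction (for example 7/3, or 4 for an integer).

1. B_x = 7  [[A, B, C are collinear ⇒ 6x-15/2y+123=0] ∩ [|B−(2, 18)|²=41]]
2. B_y = 22  [[A, B, C are collinear ⇒ 6x-15/2y+123=0] ∩ [|B−(2, 18)|²=41]]
   so B = (7, 22)

B = (7, 22)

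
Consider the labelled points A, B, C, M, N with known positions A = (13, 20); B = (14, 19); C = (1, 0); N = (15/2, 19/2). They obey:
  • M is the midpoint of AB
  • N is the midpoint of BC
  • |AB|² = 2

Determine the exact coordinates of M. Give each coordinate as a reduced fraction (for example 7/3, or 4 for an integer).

M = (27/2, 39/2)

1. M_x = 27/2  [2·M = A+B = (13, 20)+(14, 19)]
2. M_y = 39/2  [2·M = A+B = (13, 20)+(14, 19)]
   so M = (27/2, 39/2)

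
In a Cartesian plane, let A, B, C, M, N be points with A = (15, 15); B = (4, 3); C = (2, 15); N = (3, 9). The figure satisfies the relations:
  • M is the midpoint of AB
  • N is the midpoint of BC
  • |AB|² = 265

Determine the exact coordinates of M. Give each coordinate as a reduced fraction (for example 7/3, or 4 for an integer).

M = (19/2, 9)

1. M_x = 19/2  [2·M = A+B = (15, 15)+(4, 3)]
2. M_y = 9  [2·M = A+B = (15, 15)+(4, 3)]
   so M = (19/2, 9)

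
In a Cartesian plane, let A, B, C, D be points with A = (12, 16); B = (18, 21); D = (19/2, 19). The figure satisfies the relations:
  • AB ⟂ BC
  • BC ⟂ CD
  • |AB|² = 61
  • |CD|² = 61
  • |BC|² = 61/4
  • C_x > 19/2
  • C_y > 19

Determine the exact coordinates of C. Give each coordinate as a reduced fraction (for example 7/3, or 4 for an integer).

1. C_x = 31/2  [[AB ⟂ BC ⇒ 6x+5y-213=0] ∩ [|C−(19/2, 19)|²=61]]
2. C_y = 24  [[AB ⟂ BC ⇒ 6x+5y-213=0] ∩ [|C−(19/2, 19)|²=61]]
   so C = (31/2, 24)

C = (31/2, 24)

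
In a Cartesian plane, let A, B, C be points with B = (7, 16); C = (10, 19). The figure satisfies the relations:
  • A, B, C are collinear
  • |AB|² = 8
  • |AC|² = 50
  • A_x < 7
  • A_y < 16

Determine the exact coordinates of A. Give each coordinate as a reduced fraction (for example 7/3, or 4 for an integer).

1. A_x = 5  [[A, B, C are collinear ⇒ -3x+3y-27=0] ∩ [|A−(7, 16)|²=8]]
2. A_y = 14  [[A, B, C are collinear ⇒ -3x+3y-27=0] ∩ [|A−(7, 16)|²=8]]
   so A = (5, 14)

A = (5, 14)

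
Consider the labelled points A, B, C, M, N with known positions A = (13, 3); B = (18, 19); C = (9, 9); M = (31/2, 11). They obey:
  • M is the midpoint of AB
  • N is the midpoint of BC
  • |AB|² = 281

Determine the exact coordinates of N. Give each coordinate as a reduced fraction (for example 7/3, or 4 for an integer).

1. N_x = 27/2  [2·N = B+C = (18, 19)+(9, 9)]
2. N_y = 14  [2·N = B+C = (18, 19)+(9, 9)]
   so N = (27/2, 14)

N = (27/2, 14)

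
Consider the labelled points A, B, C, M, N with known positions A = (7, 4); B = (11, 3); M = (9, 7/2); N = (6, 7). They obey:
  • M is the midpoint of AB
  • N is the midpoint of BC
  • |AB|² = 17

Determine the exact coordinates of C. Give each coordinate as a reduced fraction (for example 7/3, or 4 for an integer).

1. C_x = 1  [C = 2·N−B = 2·(6, 7)−(11, 3)]
2. C_y = 11  [C = 2·N−B = 2·(6, 7)−(11, 3)]
   so C = (1, 11)

C = (1, 11)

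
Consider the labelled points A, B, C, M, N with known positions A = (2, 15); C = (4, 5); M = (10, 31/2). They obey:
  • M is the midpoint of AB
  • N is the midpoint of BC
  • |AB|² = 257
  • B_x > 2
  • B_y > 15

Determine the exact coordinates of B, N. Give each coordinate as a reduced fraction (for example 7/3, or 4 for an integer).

B = (18, 16)
N = (11, 21/2)

1. B_x = 18  [B = 2·M−A = 2·(10, 31/2)−(2, 15)]
2. B_y = 16  [B = 2·M−A = 2·(10, 31/2)−(2, 15)]
   so B = (18, 16)
3. N_x = 11  [2·N = B+C = (18, 16)+(4, 5)]
4. N_y = 21/2  [2·N = B+C = (18, 16)+(4, 5)]
   so N = (11, 21/2)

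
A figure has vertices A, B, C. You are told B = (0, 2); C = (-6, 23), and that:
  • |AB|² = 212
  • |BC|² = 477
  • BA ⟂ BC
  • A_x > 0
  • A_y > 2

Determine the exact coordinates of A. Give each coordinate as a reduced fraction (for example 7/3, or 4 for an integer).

A = (14, 6)

1. A_x = 14  [[BA ⟂ BC ⇒ -6x+21y-42=0] ∩ [|A−(0, 2)|²=212]]
2. A_y = 6  [[BA ⟂ BC ⇒ -6x+21y-42=0] ∩ [|A−(0, 2)|²=212]]
   so A = (14, 6)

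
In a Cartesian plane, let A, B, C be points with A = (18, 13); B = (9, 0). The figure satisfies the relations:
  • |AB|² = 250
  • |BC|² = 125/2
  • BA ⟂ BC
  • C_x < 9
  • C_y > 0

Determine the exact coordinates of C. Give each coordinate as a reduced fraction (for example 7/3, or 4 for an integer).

1. C_x = 5/2  [[BA ⟂ BC ⇒ 9x+13y-81=0] ∩ [|C−(9, 0)|²=125/2]]
2. C_y = 9/2  [[BA ⟂ BC ⇒ 9x+13y-81=0] ∩ [|C−(9, 0)|²=125/2]]
   so C = (5/2, 9/2)

C = (5/2, 9/2)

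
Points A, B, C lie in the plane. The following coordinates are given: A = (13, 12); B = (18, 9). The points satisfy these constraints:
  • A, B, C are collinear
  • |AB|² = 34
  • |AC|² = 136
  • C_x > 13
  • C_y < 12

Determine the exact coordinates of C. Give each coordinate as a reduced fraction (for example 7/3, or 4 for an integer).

1. C_x = 23  [[A, B, C are collinear ⇒ 3x+5y-99=0] ∩ [|C−(13, 12)|²=136]]
2. C_y = 6  [[A, B, C are collinear ⇒ 3x+5y-99=0] ∩ [|C−(13, 12)|²=136]]
   so C = (23, 6)

C = (23, 6)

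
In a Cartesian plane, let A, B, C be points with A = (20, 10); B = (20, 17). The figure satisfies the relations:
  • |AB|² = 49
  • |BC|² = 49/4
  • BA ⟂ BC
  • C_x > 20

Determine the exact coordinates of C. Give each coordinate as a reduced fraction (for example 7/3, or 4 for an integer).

1. C_x = 47/2  [[BA ⟂ BC ⇒ -7y+119=0] ∩ [|C−(20, 17)|²=49/4]]
2. C_y = 17  [[BA ⟂ BC ⇒ -7y+119=0] ∩ [|C−(20, 17)|²=49/4]]
   so C = (47/2, 17)

C = (47/2, 17)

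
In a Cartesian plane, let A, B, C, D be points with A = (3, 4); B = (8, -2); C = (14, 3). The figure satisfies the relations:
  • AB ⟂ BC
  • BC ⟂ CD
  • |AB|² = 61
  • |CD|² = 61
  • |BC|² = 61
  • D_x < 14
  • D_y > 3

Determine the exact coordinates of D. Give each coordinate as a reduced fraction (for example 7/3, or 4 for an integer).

D = (9, 9)

1. D_x = 9  [[BC ⟂ CD ⇒ 6x+5y-99=0] ∩ [|D−(14, 3)|²=61]]
2. D_y = 9  [[BC ⟂ CD ⇒ 6x+5y-99=0] ∩ [|D−(14, 3)|²=61]]
   so D = (9, 9)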